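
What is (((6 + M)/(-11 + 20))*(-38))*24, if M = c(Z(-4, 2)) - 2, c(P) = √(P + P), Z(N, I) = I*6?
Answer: -1216/3 - 608*√6/3 ≈ -901.76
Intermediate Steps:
Z(N, I) = 6*I
c(P) = √2*√P (c(P) = √(2*P) = √2*√P)
M = -2 + 2*√6 (M = √2*√(6*2) - 2 = √2*√12 - 2 = √2*(2*√3) - 2 = 2*√6 - 2 = -2 + 2*√6 ≈ 2.8990)
(((6 + M)/(-11 + 20))*(-38))*24 = (((6 + (-2 + 2*√6))/(-11 + 20))*(-38))*24 = (((4 + 2*√6)/9)*(-38))*24 = (((4 + 2*√6)*(⅑))*(-38))*24 = ((4/9 + 2*√6/9)*(-38))*24 = (-152/9 - 76*√6/9)*24 = -1216/3 - 608*√6/3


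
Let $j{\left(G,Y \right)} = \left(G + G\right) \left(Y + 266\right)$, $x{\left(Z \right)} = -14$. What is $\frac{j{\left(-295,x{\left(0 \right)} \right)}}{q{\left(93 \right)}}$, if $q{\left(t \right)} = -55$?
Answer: $\frac{29736}{11} \approx 2703.3$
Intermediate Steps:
$j{\left(G,Y \right)} = 2 G \left(266 + Y\right)$
$\frac{j{\left(-295,x{\left(0 \right)} \right)}}{q{\left(93 \right)}} = \frac{2 \left(-295\right) \left(266 - 14\right)}{-55} = 2 \left(-295\right) 252 \left(- \frac{1}{55}\right) = \left(-148680\right) \left(- \frac{1}{55}\right) = \frac{29736}{11}$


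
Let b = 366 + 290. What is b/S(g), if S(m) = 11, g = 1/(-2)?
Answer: 656/11 ≈ 59.636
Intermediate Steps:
g = -½ ≈ -0.50000
b = 656
b/S(g) = 656/11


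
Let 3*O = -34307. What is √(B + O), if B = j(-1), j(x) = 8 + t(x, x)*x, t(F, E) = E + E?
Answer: I*√102831/3 ≈ 106.89*I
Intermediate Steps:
t(F, E) = 2*E
j(x) = 8 + 2*x² (j(x) = 8 + (2*x)*x = 8 + 2*x²)
B = 10 (B = 8 + 2*(-1)² = 8 + 2*1 = 8 + 2 = 10)
O = -34307/3 (O = (⅓)*(-34307) = -34307/3 ≈ -11436.)
√(B + O) = √(10 - 34307/3) = √(-34277/3) = I*√102831/3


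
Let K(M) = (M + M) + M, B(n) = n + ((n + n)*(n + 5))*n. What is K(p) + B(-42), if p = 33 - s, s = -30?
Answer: -130389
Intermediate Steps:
p = 63 (p = 33 - 1*(-30) = 33 + 30 = 63)
B(n) = n + 2*n²*(5 + n) (B(n) = n + ((2*n)*(5 + n))*n = n + (2*n*(5 + n))*n = n + 2*n²*(5 + n))
K(M) = 3*M (K(M) = 2*M + M = 3*M)
K(p) + B(-42) = 3*63 - 42*(1 + 2*(-42)² + 10*(-42)) = 189 - 42*(1 + 2*1764 - 420) = 189 - 42*(1 + 3528 - 420) = 189 - 42*3109 = 189 - 130578 = -130389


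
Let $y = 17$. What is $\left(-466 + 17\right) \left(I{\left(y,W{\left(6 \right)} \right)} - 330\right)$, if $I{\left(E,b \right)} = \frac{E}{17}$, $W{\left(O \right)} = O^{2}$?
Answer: $147721$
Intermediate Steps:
$I{\left(E,b \right)} = \frac{E}{17}$ ($I{\left(E,b \right)} = E \frac{1}{17} = \frac{E}{17}$)
$\left(-466 + 17\right) \left(I{\left(y,W{\left(6 \right)} \right)} - 330\right) = \left(-466 + 17\right) \left(\frac{1}{17} \cdot 17 - 330\right) = - 449 \left(1 - 330\right) = \left(-449\right) \left(-329\right) = 147721$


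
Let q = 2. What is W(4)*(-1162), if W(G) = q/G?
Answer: -581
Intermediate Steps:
W(G) = 2/G
W(4)*(-1162) = (2/4)*(-1162) = (2*(1/4))*(-1162) = (1/2)*(-1162) = -581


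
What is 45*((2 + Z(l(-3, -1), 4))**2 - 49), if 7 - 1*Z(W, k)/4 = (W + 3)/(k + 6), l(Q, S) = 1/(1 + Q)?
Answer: 35640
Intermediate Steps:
Z(W, k) = 28 - 4*(3 + W)/(6 + k) (Z(W, k) = 28 - 4*(W + 3)/(k + 6) = 28 - 4*(3 + W)/(6 + k))
45*((2 + Z(l(-3, -1), 4))**2 - 49) = 45*((2 + 4*(39 - 1/(1 - 3) + 7*4)/(6 + 4))**2 - 49) = 45*((2 + 4*(39 - 1/(-2) + 28)/10)**2 - 49) = 45*((2 + 4*(1/10)*(39 - 1*(-1/2) + 28))**2 - 49) = 45*((2 + 4*(1/10)*(39 + 1/2 + 28))**2 - 49) = 45*((2 + 4*(1/10)*(135/2))**2 - 49) = 45*((2 + 27)**2 - 49) = 45*(29**2 - 49) = 45*(841 - 49) = 45*792 = 35640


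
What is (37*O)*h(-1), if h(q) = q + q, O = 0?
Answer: 0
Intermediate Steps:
h(q) = 2*q
(37*O)*h(-1) = (37*0)*(2*(-1)) = 0*(-2) = 0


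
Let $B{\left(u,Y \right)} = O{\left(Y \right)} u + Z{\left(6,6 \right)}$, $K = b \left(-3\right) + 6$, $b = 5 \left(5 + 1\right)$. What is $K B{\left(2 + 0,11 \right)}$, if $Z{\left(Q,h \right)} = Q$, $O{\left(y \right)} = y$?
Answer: $-2352$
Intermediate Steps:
$b = 30$ ($b = 5 \cdot 6 = 30$)
$K = -84$ ($K = 30 \left(-3\right) + 6 = -90 + 6 = -84$)
$B{\left(u,Y \right)} = 6 + Y u$ ($B{\left(u,Y \right)} = Y u + 6 = 6 + Y u$)
$K B{\left(2 + 0,11 \right)} = - 84 \left(6 + 11 \left(2 + 0\right)\right) = - 84 \left(6 + 11 \cdot 2\right) = - 84 \left(6 + 22\right) = \left(-84\right) 28 = -2352$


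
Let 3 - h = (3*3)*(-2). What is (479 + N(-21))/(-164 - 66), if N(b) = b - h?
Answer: -19/10 ≈ -1.9000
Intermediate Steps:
h = 21 (h = 3 - 3*3*(-2) = 3 - 9*(-2) = 3 - 1*(-18) = 3 + 18 = 21)
N(b) = -21 + b (N(b) = b - 1*21 = b - 21 = -21 + b)
(479 + N(-21))/(-164 - 66) = (479 + (-21 - 21))/(-164 - 66) = (479 - 42)/(-230) = 437*(-1/230) = -19/10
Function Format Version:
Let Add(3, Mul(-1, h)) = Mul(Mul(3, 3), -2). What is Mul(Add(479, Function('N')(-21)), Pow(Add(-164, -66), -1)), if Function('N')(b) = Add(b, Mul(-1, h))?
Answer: Rational(-19, 10) ≈ -1.9000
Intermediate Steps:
h = 21 (h = Add(3, Mul(-1, Mul(Mul(3, 3), -2))) = Add(3, Mul(-1, Mul(9, -2))) = Add(3, Mul(-1, -18)) = Add(3, 18) = 21)
Function('N')(b) = Add(-21, b) (Function('N')(b) = Add(b, Mul(-1, 21)) = Add(b, -21) = Add(-21, b))
Mul(Add(479, Function('N')(-21)), Pow(Add(-164, -66), -1)) = Mul(Add(479, Add(-21, -21)), Pow(Add(-164, -66), -1)) = Mul(Add(479, -42), Pow(-230, -1)) = Mul(437, Rational(-1, 230)) = Rational(-19, 10)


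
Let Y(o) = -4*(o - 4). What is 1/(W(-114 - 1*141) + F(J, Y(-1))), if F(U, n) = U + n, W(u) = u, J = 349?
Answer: 1/114 ≈ 0.0087719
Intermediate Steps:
Y(o) = 16 - 4*o (Y(o) = -4*(-4 + o) = 16 - 4*o)
1/(W(-114 - 1*141) + F(J, Y(-1))) = 1/((-114 - 1*141) + (349 + (16 - 4*(-1)))) = 1/((-114 - 141) + (349 + (16 + 4))) = 1/(-255 + (349 + 20)) = 1/(-255 + 369) = 1/114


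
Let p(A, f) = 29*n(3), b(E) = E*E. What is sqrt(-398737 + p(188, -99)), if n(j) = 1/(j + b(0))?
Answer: 13*I*sqrt(21234)/3 ≈ 631.45*I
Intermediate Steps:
b(E) = E**2
n(j) = 1/j (n(j) = 1/(j + 0**2) = 1/(j + 0) = 1/j)
p(A, f) = 29/3
sqrt(-398737 + p(188, -99)) = sqrt(-398737 + 29/3) = sqrt(-1196182/3) = 13*I*sqrt(21234)/3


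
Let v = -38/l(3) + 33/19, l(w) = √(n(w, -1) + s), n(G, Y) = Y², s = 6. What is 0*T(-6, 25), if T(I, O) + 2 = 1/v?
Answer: 0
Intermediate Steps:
l(w) = √7 (l(w) = √((-1)² + 6) = √(1 + 6) = √7)
v = 33/19 - 38*√7/7 (v = -38*√7/7 + 33/19 = 33/19 - 38*√7/7 ≈ -12.626)
T(I, O) = -2 + 1/(33/19 - 38*√7/7)
0*T(-6, 25) = 0*(-1031711/513661 - 13718*√7/513661) = 0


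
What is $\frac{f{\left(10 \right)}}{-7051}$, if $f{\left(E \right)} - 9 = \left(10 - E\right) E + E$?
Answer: $- \frac{19}{7051} \approx -0.0026947$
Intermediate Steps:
$f{\left(E \right)} = 9 + E + E \left(10 - E\right)$ ($f{\left(E \right)} = 9 + \left(\left(10 - E\right) E + E\right) = 9 + \left(E \left(10 - E\right) + E\right) = 9 + \left(E + E \left(10 - E\right)\right) = 9 + E + E \left(10 - E\right)$)
$\frac{f{\left(10 \right)}}{-7051} = \frac{9 - 10^{2} + 11 \cdot 10}{-7051} = \left(9 - 100 + 110\right) \left(- \frac{1}{7051}\right) = 19 \left(- \frac{1}{7051}\right) = - \frac{19}{7051}$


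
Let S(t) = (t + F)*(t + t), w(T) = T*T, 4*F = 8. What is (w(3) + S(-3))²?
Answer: 225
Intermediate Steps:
F = 2 (F = (¼)*8 = 2)
w(T) = T²
S(t) = 2*t*(2 + t) (S(t) = (t + 2)*(t + t) = (2 + t)*(2*t) = 2*t*(2 + t))
(w(3) + S(-3))² = (3² + 2*(-3)*(2 - 3))² = (9 + 2*(-3)*(-1))² = (9 + 6)² = 15² = 225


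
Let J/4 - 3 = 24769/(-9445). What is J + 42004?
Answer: 396742044/9445 ≈ 42006.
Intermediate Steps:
J = 14264/9445 (J = 12 + 4*(24769/(-9445)) = 12 + 4*(24769*(-1/9445)) = 12 + 4*(-24769/9445) = 12 - 99076/9445 = 14264/9445 ≈ 1.5102)
J + 42004 = 14264/9445 + 42004 = 396742044/9445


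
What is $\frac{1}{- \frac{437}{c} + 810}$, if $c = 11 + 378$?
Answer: $\frac{389}{314653} \approx 0.0012363$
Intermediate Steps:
$c = 389$
$\frac{1}{- \frac{437}{c} + 810} = \frac{1}{- \frac{437}{389} + 810} = \frac{1}{\frac{314653}{389}} = \frac{389}{314653}$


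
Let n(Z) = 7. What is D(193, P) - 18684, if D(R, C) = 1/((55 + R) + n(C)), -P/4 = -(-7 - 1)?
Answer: -4764419/255 ≈ -18684.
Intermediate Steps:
P = -32 (P = -(-4)*(-7 - 1) = -(-4)*(-8) = -4*8 = -32)
D(R, C) = 1/(62 + R) (D(R, C) = 1/((55 + R) + 7) = 1/(62 + R))
D(193, P) - 18684 = 1/(62 + 193) - 18684 = 1/255 - 18684 = -4764419/255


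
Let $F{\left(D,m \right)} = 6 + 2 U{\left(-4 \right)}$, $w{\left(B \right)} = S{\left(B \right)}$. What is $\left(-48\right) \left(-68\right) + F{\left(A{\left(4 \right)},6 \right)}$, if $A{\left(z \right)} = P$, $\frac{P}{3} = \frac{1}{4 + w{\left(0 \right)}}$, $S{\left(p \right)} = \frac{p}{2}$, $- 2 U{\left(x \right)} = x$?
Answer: $3274$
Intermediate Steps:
$U{\left(x \right)} = - \frac{x}{2}$
$S{\left(p \right)} = \frac{p}{2}$ ($S{\left(p \right)} = p \frac{1}{2} = \frac{p}{2}$)
$w{\left(B \right)} = \frac{B}{2}$
$P = \frac{3}{4}$ ($P = \frac{3}{4 + \frac{1}{2} \cdot 0} = \frac{3}{4 + 0} = \frac{3}{4} \approx 0.75$)
$A{\left(z \right)} = \frac{3}{4}$
$F{\left(D,m \right)} = 10$ ($F{\left(D,m \right)} = 6 + 2 \left(\left(- \frac{1}{2}\right) \left(-4\right)\right) = 6 + 2 \cdot 2 = 6 + 4 = 10$)
$\left(-48\right) \left(-68\right) + F{\left(A{\left(4 \right)},6 \right)} = \left(-48\right) \left(-68\right) + 10 = 3264 + 10 = 3274$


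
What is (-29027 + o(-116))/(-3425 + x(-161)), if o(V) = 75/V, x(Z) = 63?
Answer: 82127/9512 ≈ 8.6340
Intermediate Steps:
(-29027 + o(-116))/(-3425 + x(-161)) = (-29027 + 75/(-116))/(-3425 + 63) = (-29027 + 75*(-1/116))/(-3362) = (-29027 - 75/116)*(-1/3362) = -3367207/116*(-1/3362) = 82127/9512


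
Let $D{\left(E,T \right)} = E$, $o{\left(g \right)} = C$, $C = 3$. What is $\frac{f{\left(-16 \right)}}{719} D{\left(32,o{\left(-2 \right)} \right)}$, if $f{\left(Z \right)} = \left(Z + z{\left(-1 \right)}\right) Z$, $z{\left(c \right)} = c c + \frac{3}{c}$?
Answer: $\frac{9216}{719} \approx 12.818$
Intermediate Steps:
$o{\left(g \right)} = 3$
$z{\left(c \right)} = c^{2} + \frac{3}{c}$
$f{\left(Z \right)} = Z \left(-2 + Z\right)$ ($f{\left(Z \right)} = \left(Z + \frac{3 + \left(-1\right)^{3}}{-1}\right) Z = \left(Z - \left(3 - 1\right)\right) Z = \left(Z - 2\right) Z = \left(-2 + Z\right) Z = Z \left(-2 + Z\right)$)
$\frac{f{\left(-16 \right)}}{719} D{\left(32,o{\left(-2 \right)} \right)} = \frac{\left(-16\right) \left(-2 - 16\right)}{719} \cdot 32 = \left(-16\right) \left(-18\right) \frac{1}{719} \cdot 32 = 288 \cdot \frac{1}{719} \cdot 32 = \frac{288}{719} \cdot 32 = \frac{9216}{719}$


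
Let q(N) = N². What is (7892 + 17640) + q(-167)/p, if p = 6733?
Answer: 171934845/6733 ≈ 25536.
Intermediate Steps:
(7892 + 17640) + q(-167)/p = (7892 + 17640) + (-167)²/6733 = 25532 + 27889*(1/6733) = 25532 + 27889/6733 = 171934845/6733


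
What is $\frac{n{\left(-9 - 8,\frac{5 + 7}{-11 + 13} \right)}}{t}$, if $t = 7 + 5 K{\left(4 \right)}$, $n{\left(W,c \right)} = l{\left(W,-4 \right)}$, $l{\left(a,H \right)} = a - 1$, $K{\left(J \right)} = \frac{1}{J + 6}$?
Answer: $- \frac{12}{5} \approx -2.4$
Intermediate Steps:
$K{\left(J \right)} = \frac{1}{6 + J}$
$l{\left(a,H \right)} = -1 + a$
$n{\left(W,c \right)} = -1 + W$
$t = \frac{15}{2}$ ($t = 7 + \frac{5}{6 + 4} = 7 + \frac{5}{10} = 7 + 5 \cdot \frac{1}{10} = 7 + \frac{1}{2} = \frac{15}{2} \approx 7.5$)
$\frac{n{\left(-9 - 8,\frac{5 + 7}{-11 + 13} \right)}}{t} = \frac{-1 - 17}{\frac{15}{2}} = \left(-1 - 17\right) \frac{2}{15} = \left(-18\right) \frac{2}{15} = - \frac{12}{5}$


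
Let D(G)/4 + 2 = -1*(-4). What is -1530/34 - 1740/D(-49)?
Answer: -525/2 ≈ -262.50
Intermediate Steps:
D(G) = 8 (D(G) = -8 + 4*(-1*(-4)) = -8 + 4*4 = -8 + 16 = 8)
-1530/34 - 1740/D(-49) = -1530/34 - 1740/8 = -1530*1/34 - 1740*⅛ = -45 - 435/2 = -525/2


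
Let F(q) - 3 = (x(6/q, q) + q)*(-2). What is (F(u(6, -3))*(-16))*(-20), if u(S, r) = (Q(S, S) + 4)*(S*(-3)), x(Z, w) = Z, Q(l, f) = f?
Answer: 348544/3 ≈ 1.1618e+5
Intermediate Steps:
u(S, r) = -3*S*(4 + S) (u(S, r) = (S + 4)*(S*(-3)) = (4 + S)*(-3*S) = -3*S*(4 + S))
F(q) = 3 - 12/q - 2*q (F(q) = 3 + (6/q + q)*(-2) = 3 + (q + 6/q)*(-2) = 3 + (-12/q - 2*q) = 3 - 12/q - 2*q)
(F(u(6, -3))*(-16))*(-20) = ((3 - 12*(-1/(18*(4 + 6))) - (-6)*6*(4 + 6))*(-16))*(-20) = ((3 - 12/((-3*6*10)) - (-6)*6*10)*(-16))*(-20) = ((3 - 12/(-180) - 2*(-180))*(-16))*(-20) = ((3 - 12*(-1/180) + 360)*(-16))*(-20) = ((3 + 1/15 + 360)*(-16))*(-20) = ((5446/15)*(-16))*(-20) = -87136/15*(-20) = 348544/3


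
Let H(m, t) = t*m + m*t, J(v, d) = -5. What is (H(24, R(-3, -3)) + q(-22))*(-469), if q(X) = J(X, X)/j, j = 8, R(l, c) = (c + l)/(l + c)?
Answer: -177751/8 ≈ -22219.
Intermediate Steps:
R(l, c) = 1 (R(l, c) = (c + l)/(c + l) = 1)
H(m, t) = 2*m*t (H(m, t) = m*t + m*t = 2*m*t)
q(X) = -5/8
(H(24, R(-3, -3)) + q(-22))*(-469) = (2*24*1 - 5/8)*(-469) = (48 - 5/8)*(-469) = (379/8)*(-469) = -177751/8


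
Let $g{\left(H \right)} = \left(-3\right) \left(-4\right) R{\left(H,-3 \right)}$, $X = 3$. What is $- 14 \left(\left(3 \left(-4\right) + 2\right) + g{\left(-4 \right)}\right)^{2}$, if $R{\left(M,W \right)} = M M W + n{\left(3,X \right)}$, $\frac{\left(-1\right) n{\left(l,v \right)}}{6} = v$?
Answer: $-9004856$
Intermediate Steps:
$n{\left(l,v \right)} = - 6 v$
$R{\left(M,W \right)} = -18 + W M^{2}$ ($R{\left(M,W \right)} = M M W - 18 = M^{2} W - 18 = W M^{2} - 18 = -18 + W M^{2}$)
$g{\left(H \right)} = -216 - 36 H^{2}$ ($g{\left(H \right)} = \left(-3\right) \left(-4\right) \left(-18 - 3 H^{2}\right) = 12 \left(-18 - 3 H^{2}\right) = -216 - 36 H^{2}$)
$- 14 \left(\left(3 \left(-4\right) + 2\right) + g{\left(-4 \right)}\right)^{2} = - 14 \left(\left(3 \left(-4\right) + 2\right) - \left(216 + 36 \left(-4\right)^{2}\right)\right)^{2} = - 14 \left(\left(-12 + 2\right) - 792\right)^{2} = - 14 \left(-10 - 792\right)^{2} = - 14 \left(-802\right)^{2} = \left(-14\right) 643204 = -9004856$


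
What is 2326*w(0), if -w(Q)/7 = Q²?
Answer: 0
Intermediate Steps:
w(Q) = -7*Q²
2326*w(0) = 2326*(-7*0²) = 2326*(-7*0) = 2326*0 = 0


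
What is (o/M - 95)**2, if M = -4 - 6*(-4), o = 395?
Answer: 90601/16 ≈ 5662.6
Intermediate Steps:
M = 20 (M = -4 + 24 = 20)
(o/M - 95)**2 = (395/20 - 95)**2 = (395*(1/20) - 95)**2 = (79/4 - 95)**2 = (-301/4)**2 = 90601/16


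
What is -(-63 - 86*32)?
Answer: 2815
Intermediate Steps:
-(-63 - 86*32) = -(-63 - 2752) = -1*(-2815) = 2815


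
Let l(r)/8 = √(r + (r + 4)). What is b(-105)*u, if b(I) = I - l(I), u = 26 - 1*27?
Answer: 105 + 8*I*√206 ≈ 105.0 + 114.82*I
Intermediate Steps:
l(r) = 8*√(4 + 2*r) (l(r) = 8*√(r + (r + 4)) = 8*√(r + (4 + r)) = 8*√(4 + 2*r))
u = -1 (u = 26 - 27 = -1)
b(I) = I - 8*√(4 + 2*I)
b(-105)*u = (-105 - 8*√(4 + 2*(-105)))*(-1) = (-105 - 8*√(4 - 210))*(-1) = (-105 - 8*I*√206)*(-1) = 105 + 8*I*√206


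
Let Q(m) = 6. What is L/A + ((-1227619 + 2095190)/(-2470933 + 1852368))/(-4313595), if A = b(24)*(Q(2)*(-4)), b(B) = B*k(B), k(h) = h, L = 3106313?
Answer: -2762795047589728757/12295244810534400 ≈ -224.70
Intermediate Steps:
b(B) = B**2 (b(B) = B*B = B**2)
A = -13824 (A = 24**2*(6*(-4)) = 576*(-24) = -13824)
L/A + ((-1227619 + 2095190)/(-2470933 + 1852368))/(-4313595) = 3106313/(-13824) + ((-1227619 + 2095190)/(-2470933 + 1852368))/(-4313595) = 3106313*(-1/13824) + (867571/(-618565))*(-1/4313595) = -3106313/13824 + (867571*(-1/618565))*(-1/4313595) = -3106313/13824 - 867571/618565*(-1/4313595) = -3106313/13824 + 867571/2668238891175 = -2762795047589728757/12295244810534400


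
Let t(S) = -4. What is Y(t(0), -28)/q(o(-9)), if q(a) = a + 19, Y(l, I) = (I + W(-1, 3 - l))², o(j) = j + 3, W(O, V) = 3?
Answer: 625/13 ≈ 48.077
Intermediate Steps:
o(j) = 3 + j
Y(l, I) = (3 + I)² (Y(l, I) = (I + 3)² = (3 + I)²)
q(a) = 19 + a
Y(t(0), -28)/q(o(-9)) = (3 - 28)²/(19 + (3 - 9)) = (-25)²/(19 - 6) = 625/13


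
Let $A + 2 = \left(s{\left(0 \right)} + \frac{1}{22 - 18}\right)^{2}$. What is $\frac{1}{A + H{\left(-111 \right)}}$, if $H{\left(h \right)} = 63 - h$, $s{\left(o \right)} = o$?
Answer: $\frac{16}{2753} \approx 0.0058118$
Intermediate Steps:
$A = - \frac{31}{16}$ ($A = -2 + \left(0 + \frac{1}{22 - 18}\right)^{2} = -2 + \left(0 + \frac{1}{4}\right)^{2} = -2 + \left(\frac{1}{4}\right)^{2} = -2 + \frac{1}{16} = - \frac{31}{16} \approx -1.9375$)
$\frac{1}{A + H{\left(-111 \right)}} = \frac{1}{- \frac{31}{16} + \left(63 - -111\right)} = \frac{1}{- \frac{31}{16} + \left(63 + 111\right)} = \frac{1}{- \frac{31}{16} + 174} = \frac{1}{\frac{2753}{16}} = \frac{16}{2753}$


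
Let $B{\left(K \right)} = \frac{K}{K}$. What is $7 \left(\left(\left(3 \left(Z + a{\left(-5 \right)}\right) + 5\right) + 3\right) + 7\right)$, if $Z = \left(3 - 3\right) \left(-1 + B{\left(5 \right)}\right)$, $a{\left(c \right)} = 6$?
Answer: $231$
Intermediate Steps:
$B{\left(K \right)} = 1$
$Z = 0$ ($Z = \left(3 - 3\right) \left(-1 + 1\right) = 0 \cdot 0 = 0$)
$7 \left(\left(\left(3 \left(Z + a{\left(-5 \right)}\right) + 5\right) + 3\right) + 7\right) = 7 \left(\left(\left(3 \left(0 + 6\right) + 5\right) + 3\right) + 7\right) = 7 \left(\left(\left(3 \cdot 6 + 5\right) + 3\right) + 7\right) = 7 \left(\left(\left(18 + 5\right) + 3\right) + 7\right) = 7 \left(\left(23 + 3\right) + 7\right) = 7 \left(26 + 7\right) = 7 \cdot 33 = 231$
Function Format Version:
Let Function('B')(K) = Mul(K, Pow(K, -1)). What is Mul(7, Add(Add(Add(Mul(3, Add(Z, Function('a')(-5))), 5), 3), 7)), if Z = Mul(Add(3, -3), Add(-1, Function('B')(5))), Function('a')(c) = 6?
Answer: 231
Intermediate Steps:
Function('B')(K) = 1
Z = 0 (Z = Mul(Add(3, -3), Add(-1, 1)) = Mul(0, 0) = 0)
Mul(7, Add(Add(Add(Mul(3, Add(Z, Function('a')(-5))), 5), 3), 7)) = Mul(7, Add(Add(Add(Mul(3, Add(0, 6)), 5), 3), 7)) = Mul(7, Add(Add(Add(Mul(3, 6), 5), 3), 7)) = Mul(7, Add(Add(Add(18, 5), 3), 7)) = Mul(7, Add(Add(23, 3), 7)) = Mul(7, Add(26, 7)) = Mul(7, 33) = 231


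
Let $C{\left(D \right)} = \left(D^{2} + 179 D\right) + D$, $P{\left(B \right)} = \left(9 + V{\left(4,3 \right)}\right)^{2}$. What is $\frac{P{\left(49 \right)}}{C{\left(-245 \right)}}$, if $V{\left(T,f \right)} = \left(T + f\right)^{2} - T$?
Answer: $\frac{2916}{15925} \approx 0.18311$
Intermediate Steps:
$P{\left(B \right)} = 2916$ ($P{\left(B \right)} = \left(9 + \left(\left(4 + 3\right)^{2} - 4\right)\right)^{2} = \left(9 - \left(4 - 7^{2}\right)\right)^{2} = \left(9 + \left(49 - 4\right)\right)^{2} = \left(9 + 45\right)^{2} = 54^{2} = 2916$)
$C{\left(D \right)} = D^{2} + 180 D$
$\frac{P{\left(49 \right)}}{C{\left(-245 \right)}} = \frac{2916}{\left(-245\right) \left(180 - 245\right)} = \frac{2916}{\left(-245\right) \left(-65\right)} = \frac{2916}{15925}$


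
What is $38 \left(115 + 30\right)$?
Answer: $5510$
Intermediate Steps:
$38 \left(115 + 30\right) = 38 \cdot 145 = 5510$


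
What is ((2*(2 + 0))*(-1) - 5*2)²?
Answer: 196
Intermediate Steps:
((2*(2 + 0))*(-1) - 5*2)² = ((2*2)*(-1) - 10)² = (4*(-1) - 10)² = (-4 - 10)² = (-14)² = 196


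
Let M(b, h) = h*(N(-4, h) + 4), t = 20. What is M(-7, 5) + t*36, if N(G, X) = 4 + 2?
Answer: 770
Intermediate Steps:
N(G, X) = 6
M(b, h) = 10*h (M(b, h) = h*(6 + 4) = h*10 = 10*h)
M(-7, 5) + t*36 = 10*5 + 20*36 = 50 + 720 = 770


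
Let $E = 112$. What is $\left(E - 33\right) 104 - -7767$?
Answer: $15983$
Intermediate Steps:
$\left(E - 33\right) 104 - -7767 = \left(112 - 33\right) 104 - -7767 = 79 \cdot 104 + 7767 = 8216 + 7767 = 15983$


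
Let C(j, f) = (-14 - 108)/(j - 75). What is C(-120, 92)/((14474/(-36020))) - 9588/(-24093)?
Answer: -291902904/251854837 ≈ -1.1590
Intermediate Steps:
C(j, f) = -122/(-75 + j)
C(-120, 92)/((14474/(-36020))) - 9588/(-24093) = (-122/(-75 - 120))/((14474/(-36020))) - 9588/(-24093) = (-122/(-195))/((14474*(-1/36020))) - 9588*(-1/24093) = (-122*(-1/195))/(-7237/18010) + 3196/8031 = (122/195)*(-18010/7237) + 3196/8031 = -439444/282243 + 3196/8031 = -291902904/251854837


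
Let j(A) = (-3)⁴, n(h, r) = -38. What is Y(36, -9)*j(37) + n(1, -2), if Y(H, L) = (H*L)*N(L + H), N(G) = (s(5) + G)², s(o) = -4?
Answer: -13883114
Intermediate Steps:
N(G) = (-4 + G)²
j(A) = 81
Y(H, L) = H*L*(-4 + H + L)² (Y(H, L) = (H*L)*(-4 + (L + H))² = (H*L)*(-4 + (H + L))² = (H*L)*(-4 + H + L)² = H*L*(-4 + H + L)²)
Y(36, -9)*j(37) + n(1, -2) = (36*(-9)*(-4 + 36 - 9)²)*81 - 38 = (36*(-9)*23²)*81 - 38 = (36*(-9)*529)*81 - 38 = -171396*81 - 38 = -13883076 - 38 = -13883114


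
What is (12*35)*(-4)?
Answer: -1680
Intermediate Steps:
(12*35)*(-4) = 420*(-4) = -1680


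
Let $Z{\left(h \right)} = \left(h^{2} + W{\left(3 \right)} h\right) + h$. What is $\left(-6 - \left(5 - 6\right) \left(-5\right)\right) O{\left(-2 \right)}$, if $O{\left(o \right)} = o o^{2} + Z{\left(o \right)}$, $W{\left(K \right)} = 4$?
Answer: $154$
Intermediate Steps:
$Z{\left(h \right)} = h^{2} + 5 h$ ($Z{\left(h \right)} = \left(h^{2} + 4 h\right) + h = h^{2} + 5 h$)
$O{\left(o \right)} = o^{3} + o \left(5 + o\right)$ ($O{\left(o \right)} = o o^{2} + o \left(5 + o\right) = o^{3} + o \left(5 + o\right)$)
$\left(-6 - \left(5 - 6\right) \left(-5\right)\right) O{\left(-2 \right)} = \left(-6 - \left(5 - 6\right) \left(-5\right)\right) \left(- 2 \left(5 - 2 + \left(-2\right)^{2}\right)\right) = \left(-6 - \left(-1\right) \left(-5\right)\right) \left(- 2 \left(5 - 2 + 4\right)\right) = \left(-6 - 5\right) \left(\left(-2\right) 7\right) = \left(-6 - 5\right) \left(-14\right) = \left(-11\right) \left(-14\right) = 154$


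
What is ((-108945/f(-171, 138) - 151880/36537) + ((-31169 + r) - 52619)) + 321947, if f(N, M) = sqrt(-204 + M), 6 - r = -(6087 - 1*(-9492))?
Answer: 9270892648/36537 + 36315*I*sqrt(66)/22 ≈ 2.5374e+5 + 13410.0*I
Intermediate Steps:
r = 15585 (r = 6 - (-1)*(6087 - 1*(-9492)) = 6 - (-1)*(6087 + 9492) = 6 - (-1)*15579 = 6 - 1*(-15579) = 6 + 15579 = 15585)
((-108945/f(-171, 138) - 151880/36537) + ((-31169 + r) - 52619)) + 321947 = ((-108945/sqrt(-204 + 138) - 151880/36537) + ((-31169 + 15585) - 52619)) + 321947 = ((-108945*(-I*sqrt(66)/66) - 151880*1/36537) + (-15584 - 52619)) + 321947 = ((-108945*(-I*sqrt(66)/66) - 151880/36537) - 68203) + 321947 = ((-(-36315)*I*sqrt(66)/22 - 151880/36537) - 68203) + 321947 = ((36315*I*sqrt(66)/22 - 151880/36537) - 68203) + 321947 = ((-151880/36537 + 36315*I*sqrt(66)/22) - 68203) + 321947 = (-2492084891/36537 + 36315*I*sqrt(66)/22) + 321947 = 9270892648/36537 + 36315*I*sqrt(66)/22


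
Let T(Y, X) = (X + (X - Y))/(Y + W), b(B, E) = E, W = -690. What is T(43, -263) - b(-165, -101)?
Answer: 65916/647 ≈ 101.88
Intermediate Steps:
T(Y, X) = (-Y + 2*X)/(-690 + Y) (T(Y, X) = (X + (X - Y))/(Y - 690) = (-Y + 2*X)/(-690 + Y))
T(43, -263) - b(-165, -101) = (-1*43 + 2*(-263))/(-690 + 43) - 1*(-101) = (-43 - 526)/(-647) + 101 = -1/647*(-569) + 101 = 569/647 + 101 = 65916/647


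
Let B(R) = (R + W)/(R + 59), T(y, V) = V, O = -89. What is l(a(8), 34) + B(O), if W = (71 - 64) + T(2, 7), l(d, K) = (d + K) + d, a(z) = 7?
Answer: 101/2 ≈ 50.500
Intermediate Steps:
l(d, K) = K + 2*d (l(d, K) = (K + d) + d = K + 2*d)
W = 14 (W = (71 - 64) + 7 = 7 + 7 = 14)
B(R) = (14 + R)/(59 + R) (B(R) = (R + 14)/(R + 59) = (14 + R)/(59 + R))
l(a(8), 34) + B(O) = (34 + 2*7) + (14 - 89)/(59 - 89) = (34 + 14) - 75/(-30) = 48 - 1/30*(-75) = 48 + 5/2 = 101/2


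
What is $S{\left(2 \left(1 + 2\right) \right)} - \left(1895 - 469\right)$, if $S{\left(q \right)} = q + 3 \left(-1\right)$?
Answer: $-1423$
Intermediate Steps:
$S{\left(q \right)} = -3 + q$ ($S{\left(q \right)} = q - 3 = -3 + q$)
$S{\left(2 \left(1 + 2\right) \right)} - \left(1895 - 469\right) = \left(-3 + 2 \left(1 + 2\right)\right) - \left(1895 - 469\right) = \left(-3 + 2 \cdot 3\right) - 1426 = \left(-3 + 6\right) + \left(-1895 + 469\right) = 3 - 1426 = -1423$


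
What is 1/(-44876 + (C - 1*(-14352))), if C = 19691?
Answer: -1/10833 ≈ -9.2310e-5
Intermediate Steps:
1/(-44876 + (C - 1*(-14352))) = 1/(-44876 + (19691 - 1*(-14352))) = 1/(-44876 + (19691 + 14352)) = 1/(-44876 + 34043) = 1/(-10833) = -1/10833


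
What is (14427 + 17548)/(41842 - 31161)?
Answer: 31975/10681 ≈ 2.9936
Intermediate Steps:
(14427 + 17548)/(41842 - 31161) = 31975/10681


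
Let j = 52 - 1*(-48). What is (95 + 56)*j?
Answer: 15100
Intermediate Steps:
j = 100 (j = 52 + 48 = 100)
(95 + 56)*j = (95 + 56)*100 = 151*100 = 15100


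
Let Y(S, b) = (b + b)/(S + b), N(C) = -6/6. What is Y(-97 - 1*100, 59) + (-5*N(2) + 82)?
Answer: 5944/69 ≈ 86.145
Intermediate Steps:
N(C) = -1 (N(C) = -6*1/6 = -1)
Y(S, b) = 2*b/(S + b) (Y(S, b) = (2*b)/(S + b) = 2*b/(S + b))
Y(-97 - 1*100, 59) + (-5*N(2) + 82) = 2*59/((-97 - 1*100) + 59) + (-5*(-1) + 82) = 2*59/((-97 - 100) + 59) + (5 + 82) = 2*59/(-197 + 59) + 87 = 2*59/(-138) + 87 = 2*59*(-1/138) + 87 = -59/69 + 87 = 5944/69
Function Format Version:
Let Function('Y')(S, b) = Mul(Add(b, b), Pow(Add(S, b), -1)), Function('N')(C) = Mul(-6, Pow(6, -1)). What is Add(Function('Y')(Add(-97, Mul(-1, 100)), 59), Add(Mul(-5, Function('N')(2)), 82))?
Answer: Rational(5944, 69) ≈ 86.145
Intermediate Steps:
Function('N')(C) = -1 (Function('N')(C) = Mul(-6, Rational(1, 6)) = -1)
Function('Y')(S, b) = Mul(2, b, Pow(Add(S, b), -1)) (Function('Y')(S, b) = Mul(Mul(2, b), Pow(Add(S, b), -1)) = Mul(2, b, Pow(Add(S, b), -1)))
Add(Function('Y')(Add(-97, Mul(-1, 100)), 59), Add(Mul(-5, Function('N')(2)), 82)) = Add(Mul(2, 59, Pow(Add(Add(-97, Mul(-1, 100)), 59), -1)), Add(Mul(-5, -1), 82)) = Add(Mul(2, 59, Pow(Add(Add(-97, -100), 59), -1)), Add(5, 82)) = Add(Mul(2, 59, Pow(Add(-197, 59), -1)), 87) = Add(Mul(2, 59, Pow(-138, -1)), 87) = Add(Mul(2, 59, Rational(-1, 138)), 87) = Add(Rational(-59, 69), 87) = Rational(5944, 69)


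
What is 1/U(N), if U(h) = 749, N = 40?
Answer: 1/749 ≈ 0.0013351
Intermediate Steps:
1/U(N) = 1/749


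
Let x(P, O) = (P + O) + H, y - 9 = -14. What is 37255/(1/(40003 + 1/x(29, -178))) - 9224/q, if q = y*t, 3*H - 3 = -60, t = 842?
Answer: 527033774927641/353640 ≈ 1.4903e+9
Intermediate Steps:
H = -19 (H = 1 + (1/3)*(-60) = 1 - 20 = -19)
y = -5 (y = 9 - 14 = -5)
x(P, O) = -19 + O + P (x(P, O) = (P + O) - 19 = (O + P) - 19 = -19 + O + P)
q = -4210 (q = -5*842 = -4210)
37255/(1/(40003 + 1/x(29, -178))) - 9224/q = 37255/(1/(40003 + 1/(-19 - 178 + 29))) - 9224/(-4210) = 37255/(1/(40003 + 1/(-168))) - 9224*(-1/4210) = 37255/(1/(40003 - 1/168)) + 4612/2105 = 37255/(1/(6720503/168)) + 4612/2105 = 37255/(168/6720503) + 4612/2105 = 37255*(6720503/168) + 4612/2105 = 250372339265/168 + 4612/2105 = 527033774927641/353640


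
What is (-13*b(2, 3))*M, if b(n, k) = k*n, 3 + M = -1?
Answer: 312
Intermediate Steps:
M = -4 (M = -3 - 1 = -4)
(-13*b(2, 3))*M = -39*2*(-4) = -13*6*(-4) = -78*(-4) = 312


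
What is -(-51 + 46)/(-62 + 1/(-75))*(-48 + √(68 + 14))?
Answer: 18000/4651 - 375*√82/4651 ≈ 3.1400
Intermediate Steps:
-(-51 + 46)/(-62 + 1/(-75))*(-48 + √(68 + 14)) = -(-5/(-62 - 1/75))*(-48 + √82) = -(-5/(-4651/75))*(-48 + √82) = -(-5*(-75/4651))*(-48 + √82) = -375*(-48 + √82)/4651 = -(-18000/4651 + 375*√82/4651) = 18000/4651 - 375*√82/4651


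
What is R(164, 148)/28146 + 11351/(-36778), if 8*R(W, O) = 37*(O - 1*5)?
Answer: -1180644785/4140614352 ≈ -0.28514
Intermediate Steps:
R(W, O) = -185/8 + 37*O/8 (R(W, O) = (37*(O - 1*5))/8 = (37*(O - 5))/8 = (37*(-5 + O))/8 = (-185 + 37*O)/8 = -185/8 + 37*O/8)
R(164, 148)/28146 + 11351/(-36778) = (-185/8 + (37/8)*148)/28146 + 11351/(-36778) = (-185/8 + 1369/2)*(1/28146) + 11351*(-1/36778) = (5291/8)*(1/28146) - 11351/36778 = 5291/225168 - 11351/36778 = -1180644785/4140614352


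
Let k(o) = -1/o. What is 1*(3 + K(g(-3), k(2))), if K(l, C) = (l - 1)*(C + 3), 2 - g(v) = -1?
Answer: 8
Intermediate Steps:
g(v) = 3 (g(v) = 2 - 1*(-1) = 2 + 1 = 3)
K(l, C) = (-1 + l)*(3 + C)
1*(3 + K(g(-3), k(2))) = 1*(3 + (-3 - (-1)/2 + 3*3 - 1/2*3)) = 1*(3 + (-3 - (-1)/2 + 9 - 1*½*3)) = 1*(3 + (-3 - 1*(-½) + 9 - ½*3)) = 1*(3 + (-3 + ½ + 9 - 3/2)) = 1*(3 + 5) = 1*8 = 8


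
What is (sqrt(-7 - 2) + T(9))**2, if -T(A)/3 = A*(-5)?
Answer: 18216 + 810*I ≈ 18216.0 + 810.0*I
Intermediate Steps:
T(A) = 15*A (T(A) = -3*A*(-5) = -(-15)*A = 15*A)
(sqrt(-7 - 2) + T(9))**2 = (sqrt(-7 - 2) + 15*9)**2 = (sqrt(-9) + 135)**2 = (3*I + 135)**2 = (135 + 3*I)**2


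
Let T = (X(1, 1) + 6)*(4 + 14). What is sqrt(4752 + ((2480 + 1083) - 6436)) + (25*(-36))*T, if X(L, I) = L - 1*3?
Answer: -64800 + sqrt(1879) ≈ -64757.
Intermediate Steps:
X(L, I) = -3 + L (X(L, I) = L - 3 = -3 + L)
T = 72 (T = ((-3 + 1) + 6)*(4 + 14) = (-2 + 6)*18 = 4*18 = 72)
sqrt(4752 + ((2480 + 1083) - 6436)) + (25*(-36))*T = sqrt(4752 + ((2480 + 1083) - 6436)) + (25*(-36))*72 = sqrt(4752 + (3563 - 6436)) - 900*72 = sqrt(4752 - 2873) - 64800 = sqrt(1879) - 64800 = -64800 + sqrt(1879)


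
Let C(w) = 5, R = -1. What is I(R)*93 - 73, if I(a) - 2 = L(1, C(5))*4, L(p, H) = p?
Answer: 485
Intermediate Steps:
I(a) = 6 (I(a) = 2 + 1*4 = 2 + 4 = 6)
I(R)*93 - 73 = 6*93 - 73 = 558 - 73 = 485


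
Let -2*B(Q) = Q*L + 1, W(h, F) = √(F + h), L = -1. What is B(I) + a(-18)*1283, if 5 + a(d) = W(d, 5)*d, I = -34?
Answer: -12865/2 - 23094*I*√13 ≈ -6432.5 - 83267.0*I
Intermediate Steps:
B(Q) = -½ + Q/2 (B(Q) = -(Q*(-1) + 1)/2 = -(-Q + 1)/2 = -(1 - Q)/2 = -½ + Q/2)
a(d) = -5 + d*√(5 + d) (a(d) = -5 + √(5 + d)*d = -5 + d*√(5 + d))
B(I) + a(-18)*1283 = (-½ + (½)*(-34)) + (-5 - 18*√(5 - 18))*1283 = (-½ - 17) + (-5 - 18*I*√13)*1283 = -35/2 + (-5 - 18*I*√13)*1283 = -35/2 + (-6415 - 23094*I*√13) = -12865/2 - 23094*I*√13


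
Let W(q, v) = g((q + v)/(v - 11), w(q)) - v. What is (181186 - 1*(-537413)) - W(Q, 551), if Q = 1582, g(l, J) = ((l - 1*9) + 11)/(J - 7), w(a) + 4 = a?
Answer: 22595692881/31420 ≈ 7.1915e+5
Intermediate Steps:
w(a) = -4 + a
g(l, J) = (2 + l)/(-7 + J) (g(l, J) = ((l - 9) + 11)/(-7 + J) = ((-9 + l) + 11)/(-7 + J) = (2 + l)/(-7 + J))
W(q, v) = -v + (2 + (q + v)/(-11 + v))/(-11 + q) (W(q, v) = (2 + (q + v)/(v - 11))/(-7 + (-4 + q)) - v = (2 + (q + v)/(-11 + v))/(-11 + q) - v = -v + (2 + (q + v)/(-11 + v))/(-11 + q))
(181186 - 1*(-537413)) - W(Q, 551) = (181186 - 1*(-537413)) - (-22 + 1582 + 3*551 - 1*551*(-11 + 1582)*(-11 + 551))/((-11 + 1582)*(-11 + 551)) = (181186 + 537413) - (-22 + 1582 + 1653 - 1*551*1571*540)/(1571*540) = 718599 - (-22 + 1582 + 1653 - 467435340)/(1571*540) = 718599 - (-467432127)/(1571*540) = 718599 - 1*(-17312301/31420) = 718599 + 17312301/31420 = 22595692881/31420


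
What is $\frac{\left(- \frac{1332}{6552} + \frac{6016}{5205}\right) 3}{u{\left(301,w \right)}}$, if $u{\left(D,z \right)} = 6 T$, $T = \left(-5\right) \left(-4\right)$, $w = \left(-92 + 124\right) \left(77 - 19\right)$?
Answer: $\frac{902327}{37892400} \approx 0.023813$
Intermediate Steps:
$w = 1856$ ($w = 32 \cdot 58 = 1856$)
$T = 20$
$u{\left(D,z \right)} = 120$ ($u{\left(D,z \right)} = 6 \cdot 20 = 120$)
$\frac{\left(- \frac{1332}{6552} + \frac{6016}{5205}\right) 3}{u{\left(301,w \right)}} = \frac{\left(- \frac{1332}{6552} + \frac{6016}{5205}\right) 3}{120} = \left(\left(-1332\right) \frac{1}{6552} + 6016 \cdot \frac{1}{5205}\right) 3 \cdot \frac{1}{120} = \left(- \frac{37}{182} + \frac{6016}{5205}\right) 3 \cdot \frac{1}{120} = \frac{902327}{947310} \cdot 3 \cdot \frac{1}{120} = \frac{902327}{315770} \cdot \frac{1}{120} = \frac{902327}{37892400}$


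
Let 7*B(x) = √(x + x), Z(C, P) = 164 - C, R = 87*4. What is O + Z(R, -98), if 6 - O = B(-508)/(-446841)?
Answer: -178 + 2*I*√254/3127887 ≈ -178.0 + 1.0191e-5*I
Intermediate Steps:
R = 348
B(x) = √2*√x/7 (B(x) = √(x + x)/7 = √(2*x)/7 = (√2*√x)/7 = √2*√x/7)
O = 6 + 2*I*√254/3127887 (O = 6 - √2*√(-508)/7/(-446841) = 6 - √2*(2*I*√127)/7*(-1)/446841 = 6 - 2*I*√254/7*(-1)/446841 = 6 - (-2)*I*√254/3127887 = 6 + 2*I*√254/3127887 ≈ 6.0 + 1.0191e-5*I)
O + Z(R, -98) = (6 + 2*I*√254/3127887) + (164 - 1*348) = (6 + 2*I*√254/3127887) + (164 - 348) = (6 + 2*I*√254/3127887) - 184 = -178 + 2*I*√254/3127887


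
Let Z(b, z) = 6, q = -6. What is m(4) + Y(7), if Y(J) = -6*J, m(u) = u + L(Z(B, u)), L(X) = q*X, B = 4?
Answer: -74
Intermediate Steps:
L(X) = -6*X
m(u) = -36 + u (m(u) = u - 6*6 = u - 36 = -36 + u)
m(4) + Y(7) = (-36 + 4) - 6*7 = -32 - 42 = -74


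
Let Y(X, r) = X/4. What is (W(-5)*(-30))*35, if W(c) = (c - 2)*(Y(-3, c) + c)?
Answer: -84525/2 ≈ -42263.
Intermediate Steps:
Y(X, r) = X/4 (Y(X, r) = X*(¼) = X/4)
W(c) = (-2 + c)*(-¾ + c) (W(c) = (c - 2)*((¼)*(-3) + c) = (-2 + c)*(-¾ + c))
(W(-5)*(-30))*35 = ((3/2 + (-5)² - 11/4*(-5))*(-30))*35 = ((3/2 + 25 + 55/4)*(-30))*35 = ((161/4)*(-30))*35 = -2415/2*35 = -84525/2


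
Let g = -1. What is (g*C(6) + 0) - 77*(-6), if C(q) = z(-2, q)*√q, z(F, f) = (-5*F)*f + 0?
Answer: 462 - 60*√6 ≈ 315.03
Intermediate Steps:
z(F, f) = -5*F*f (z(F, f) = -5*F*f + 0 = -5*F*f)
C(q) = 10*q^(3/2) (C(q) = (-5*(-2)*q)*√q = (10*q)*√q = 10*q^(3/2))
(g*C(6) + 0) - 77*(-6) = (-10*6^(3/2) + 0) - 77*(-6) = (-10*6*√6 + 0) + 462 = (-60*√6 + 0) + 462 = -60*√6 + 462 = 462 - 60*√6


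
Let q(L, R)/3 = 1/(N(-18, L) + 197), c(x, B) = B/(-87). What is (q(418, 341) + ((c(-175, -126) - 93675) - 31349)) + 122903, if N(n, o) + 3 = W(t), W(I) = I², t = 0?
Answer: -11924511/5626 ≈ -2119.5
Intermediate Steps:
c(x, B) = -B/87 (c(x, B) = B*(-1/87) = -B/87)
N(n, o) = -3 (N(n, o) = -3 + 0² = -3 + 0 = -3)
q(L, R) = 3/194 (q(L, R) = 3/(-3 + 197) = 3/194)
(q(418, 341) + ((c(-175, -126) - 93675) - 31349)) + 122903 = (3/194 + ((-1/87*(-126) - 93675) - 31349)) + 122903 = (3/194 + ((42/29 - 93675) - 31349)) + 122903 = (3/194 + (-2716533/29 - 31349)) + 122903 = (3/194 - 3625654/29) + 122903 = -703376789/5626 + 122903 = -11924511/5626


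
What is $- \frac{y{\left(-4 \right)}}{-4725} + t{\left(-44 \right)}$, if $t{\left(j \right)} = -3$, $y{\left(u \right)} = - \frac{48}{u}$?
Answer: $- \frac{4721}{1575} \approx -2.9975$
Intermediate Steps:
$- \frac{y{\left(-4 \right)}}{-4725} + t{\left(-44 \right)} = - \frac{\left(-48\right) \frac{1}{-4}}{-4725} - 3 = - \frac{\left(-48\right) \left(- \frac{1}{4}\right) \left(-1\right)}{4725} - 3 = - \frac{12 \left(-1\right)}{4725} - 3 = \left(-1\right) \left(- \frac{4}{1575}\right) - 3 = \frac{4}{1575} - 3 = - \frac{4721}{1575}$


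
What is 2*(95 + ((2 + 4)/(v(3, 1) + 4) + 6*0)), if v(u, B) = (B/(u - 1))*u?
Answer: 2114/11 ≈ 192.18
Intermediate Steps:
v(u, B) = B*u/(-1 + u) (v(u, B) = (B/(-1 + u))*u = B*u/(-1 + u))
2*(95 + ((2 + 4)/(v(3, 1) + 4) + 6*0)) = 2*(95 + ((2 + 4)/(1*3/(-1 + 3) + 4) + 6*0)) = 2*(95 + (6/(1*3/2 + 4) + 0)) = 2*(95 + (6/(1*3*(½) + 4) + 0)) = 2*(95 + (6/(3/2 + 4) + 0)) = 2*(95 + (6/(11/2) + 0)) = 2*(95 + (6*(2/11) + 0)) = 2*(95 + (12/11 + 0)) = 2*(95 + 12/11) = 2*(1057/11) = 2114/11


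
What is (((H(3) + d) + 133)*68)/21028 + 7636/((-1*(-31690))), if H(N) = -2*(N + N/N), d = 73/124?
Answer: 6683653169/10328848460 ≈ 0.64709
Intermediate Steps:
d = 73/124 (d = 73*(1/124) = 73/124 ≈ 0.58871)
H(N) = -2 - 2*N (H(N) = -2*(N + 1) = -2*(1 + N) = -2 - 2*N)
(((H(3) + d) + 133)*68)/21028 + 7636/((-1*(-31690))) = ((((-2 - 2*3) + 73/124) + 133)*68)/21028 + 7636/((-1*(-31690))) = ((((-2 - 6) + 73/124) + 133)*68)*(1/21028) + 7636/31690 = (((-8 + 73/124) + 133)*68)*(1/21028) + 7636*(1/31690) = ((-919/124 + 133)*68)*(1/21028) + 3818/15845 = ((15573/124)*68)*(1/21028) + 3818/15845 = (264741/31)*(1/21028) + 3818/15845 = 264741/651868 + 3818/15845 = 6683653169/10328848460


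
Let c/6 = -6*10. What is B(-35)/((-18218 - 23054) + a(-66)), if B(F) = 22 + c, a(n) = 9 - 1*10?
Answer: 338/41273 ≈ 0.0081894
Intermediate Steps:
c = -360 (c = 6*(-6*10) = 6*(-60) = -360)
a(n) = -1 (a(n) = 9 - 10 = -1)
B(F) = -338 (B(F) = 22 - 360 = -338)
B(-35)/((-18218 - 23054) + a(-66)) = -338/((-18218 - 23054) - 1) = -338/(-41272 - 1) = -338/(-41273) = -338*(-1/41273) = 338/41273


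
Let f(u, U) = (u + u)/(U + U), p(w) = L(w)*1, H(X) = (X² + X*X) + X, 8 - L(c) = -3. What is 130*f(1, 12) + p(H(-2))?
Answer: 131/6 ≈ 21.833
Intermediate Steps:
L(c) = 11 (L(c) = 8 - 1*(-3) = 8 + 3 = 11)
H(X) = X + 2*X² (H(X) = (X² + X²) + X = 2*X² + X = X + 2*X²)
p(w) = 11 (p(w) = 11*1 = 11)
f(u, U) = u/U (f(u, U) = (2*u)/((2*U)) = (2*u)*(1/(2*U)) = u/U)
130*f(1, 12) + p(H(-2)) = 130*(1/12) + 11 = 65/6 + 11 = 131/6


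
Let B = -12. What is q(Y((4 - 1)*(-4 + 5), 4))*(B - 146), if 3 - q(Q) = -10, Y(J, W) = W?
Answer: -2054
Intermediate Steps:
q(Q) = 13 (q(Q) = 3 - 1*(-10) = 3 + 10 = 13)
q(Y((4 - 1)*(-4 + 5), 4))*(B - 146) = 13*(-12 - 146) = 13*(-158) = -2054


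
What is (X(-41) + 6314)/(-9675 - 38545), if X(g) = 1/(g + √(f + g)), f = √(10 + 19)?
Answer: -3157/24110 + 1/(48220*(41 - I*√(41 - √29))) ≈ -0.13094 + 7.2097e-8*I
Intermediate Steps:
f = √29 ≈ 5.3852
X(g) = 1/(g + √(g + √29)) (X(g) = 1/(g + √(√29 + g)) = 1/(g + √(g + √29)))
(X(-41) + 6314)/(-9675 - 38545) = (1/(-41 + √(-41 + √29)) + 6314)/(-9675 - 38545) = (6314 + 1/(-41 + √(-41 + √29)))/(-48220) = (6314 + 1/(-41 + √(-41 + √29)))*(-1/48220) = -3157/24110 - 1/(48220*(-41 + √(-41 + √29)))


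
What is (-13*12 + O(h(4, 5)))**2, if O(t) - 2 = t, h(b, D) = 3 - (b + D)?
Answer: 25600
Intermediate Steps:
h(b, D) = 3 - D - b (h(b, D) = 3 - (D + b) = 3 + (-D - b) = 3 - D - b)
O(t) = 2 + t
(-13*12 + O(h(4, 5)))**2 = (-13*12 + (2 + (3 - 1*5 - 1*4)))**2 = (-156 + (2 + (3 - 5 - 4)))**2 = (-156 + (2 - 6))**2 = (-156 - 4)**2 = (-160)**2 = 25600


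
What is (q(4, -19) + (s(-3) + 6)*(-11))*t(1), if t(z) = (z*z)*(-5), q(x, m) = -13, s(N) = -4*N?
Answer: 1055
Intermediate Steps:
t(z) = -5*z**2 (t(z) = z**2*(-5) = -5*z**2)
(q(4, -19) + (s(-3) + 6)*(-11))*t(1) = (-13 + (-4*(-3) + 6)*(-11))*(-5*1**2) = (-13 + (12 + 6)*(-11))*(-5*1) = (-13 + 18*(-11))*(-5) = (-13 - 198)*(-5) = -211*(-5) = 1055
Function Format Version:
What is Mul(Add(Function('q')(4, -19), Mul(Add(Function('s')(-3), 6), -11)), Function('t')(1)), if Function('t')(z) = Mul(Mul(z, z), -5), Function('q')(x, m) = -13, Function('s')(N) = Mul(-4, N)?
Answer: 1055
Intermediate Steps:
Function('t')(z) = Mul(-5, Pow(z, 2)) (Function('t')(z) = Mul(Pow(z, 2), -5) = Mul(-5, Pow(z, 2)))
Mul(Add(Function('q')(4, -19), Mul(Add(Function('s')(-3), 6), -11)), Function('t')(1)) = Mul(Add(-13, Mul(Add(Mul(-4, -3), 6), -11)), Mul(-5, Pow(1, 2))) = Mul(Add(-13, Mul(Add(12, 6), -11)), Mul(-5, 1)) = Mul(Add(-13, Mul(18, -11)), -5) = Mul(Add(-13, -198), -5) = Mul(-211, -5) = 1055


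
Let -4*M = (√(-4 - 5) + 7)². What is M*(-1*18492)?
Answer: 184920 + 194166*I ≈ 1.8492e+5 + 1.9417e+5*I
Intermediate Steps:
M = -(7 + 3*I)²/4 (M = -(√(-4 - 5) + 7)²/4 = -(√(-9) + 7)²/4 = -(3*I + 7)²/4 = -(7 + 3*I)²/4 ≈ -10.0 - 10.5*I)
M*(-1*18492) = (-10 - 21*I/2)*(-1*18492) = (-10 - 21*I/2)*(-18492) = 184920 + 194166*I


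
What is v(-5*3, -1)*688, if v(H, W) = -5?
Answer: -3440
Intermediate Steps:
v(-5*3, -1)*688 = -5*688 = -3440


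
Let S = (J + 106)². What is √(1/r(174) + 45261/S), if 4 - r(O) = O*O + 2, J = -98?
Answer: 5*√414823869173/121096 ≈ 26.593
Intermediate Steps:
S = 64 (S = (-98 + 106)² = 8² = 64)
r(O) = 2 - O² (r(O) = 4 - (O*O + 2) = 4 - (O² + 2) = 4 - (2 + O²) = 4 + (-2 - O²) = 2 - O²)
√(1/r(174) + 45261/S) = √(1/(2 - 1*174²) + 45261/64) = √(1/(2 - 1*30276) + 45261*(1/64)) = √(1/(2 - 30276) + 45261/64) = √(1/(-30274) + 45261/64) = √(-1/30274 + 45261/64) = √(685115725/968768) = 5*√414823869173/121096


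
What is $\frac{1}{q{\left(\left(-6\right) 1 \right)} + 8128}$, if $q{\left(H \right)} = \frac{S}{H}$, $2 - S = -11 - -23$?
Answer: $\frac{3}{24389} \approx 0.00012301$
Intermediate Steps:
$S = -10$ ($S = 2 - \left(-11 - -23\right) = 2 - \left(-11 + 23\right) = 2 - 12 = -10$)
$q{\left(H \right)} = - \frac{10}{H}$
$\frac{1}{q{\left(\left(-6\right) 1 \right)} + 8128} = \frac{1}{- \frac{10}{\left(-6\right) 1} + 8128} = \frac{1}{- \frac{10}{-6} + 8128} = \frac{1}{\left(-10\right) \left(- \frac{1}{6}\right) + 8128} = \frac{1}{\frac{5}{3} + 8128} = \frac{1}{\frac{24389}{3}} = \frac{3}{24389}$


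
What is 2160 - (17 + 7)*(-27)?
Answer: 2808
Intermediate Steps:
2160 - (17 + 7)*(-27) = 2160 - 24*(-27) = 2160 - 1*(-648) = 2160 + 648 = 2808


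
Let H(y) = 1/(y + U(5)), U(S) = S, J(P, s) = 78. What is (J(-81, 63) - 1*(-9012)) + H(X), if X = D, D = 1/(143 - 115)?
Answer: 1281718/141 ≈ 9090.2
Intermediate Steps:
D = 1/28 ≈ 0.035714
X = 1/28 ≈ 0.035714
H(y) = 1/(5 + y) (H(y) = 1/(y + 5) = 1/(5 + y))
(J(-81, 63) - 1*(-9012)) + H(X) = (78 - 1*(-9012)) + 1/(5 + 1/28) = (78 + 9012) + 1/(141/28) = 9090 + 28/141 = 1281718/141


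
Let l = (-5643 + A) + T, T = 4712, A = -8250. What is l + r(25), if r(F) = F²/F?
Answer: -9156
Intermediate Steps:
r(F) = F
l = -9181 (l = (-5643 - 8250) + 4712 = -13893 + 4712 = -9181)
l + r(25) = -9181 + 25 = -9156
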